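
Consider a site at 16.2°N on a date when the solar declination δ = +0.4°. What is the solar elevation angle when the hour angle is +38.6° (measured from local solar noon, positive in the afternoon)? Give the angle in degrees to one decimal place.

cos θ_z = sin(16.2°) sin(0.4°) + cos(16.2°) cos(0.4°) cos(38.60°) = 0.0019 + 0.7505 = 0.7524.
θ_z = arccos(0.7524) = 41.20°, so the elevation is 90° − 41.20° = 48.80°.

48.8°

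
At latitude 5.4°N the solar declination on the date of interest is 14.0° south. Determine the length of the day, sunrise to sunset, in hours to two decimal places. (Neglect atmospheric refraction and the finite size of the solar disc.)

−tan φ tan δ = −(0.0945)(-0.2493) = 0.0236; H_s = arccos(0.0236) = 88.65°.
Day length = 2 H_s / 15° h⁻¹ = 177.30° / 15 = 11.820 h.

11.82 hours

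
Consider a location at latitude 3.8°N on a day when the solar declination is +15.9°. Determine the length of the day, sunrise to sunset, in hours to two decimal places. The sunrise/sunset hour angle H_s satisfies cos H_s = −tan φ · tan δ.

12.14 hours

cos H_s = −tan(3.8°) · tan(15.9°) = -0.0189, so H_s = arccos(-0.0189) = 91.08°.
Day length = 2 H_s / 15° h⁻¹ = 182.16° / 15 = 12.144 h.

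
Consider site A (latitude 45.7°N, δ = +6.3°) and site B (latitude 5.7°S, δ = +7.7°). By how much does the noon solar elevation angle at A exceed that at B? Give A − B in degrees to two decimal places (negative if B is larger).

A: 90° − |45.7 − (6.3)| = 50.60°.
B: 90° − |-5.7 − (7.7)| = 76.60°.
A − B = 50.60 − 76.60 = -26.00°.

-26.00°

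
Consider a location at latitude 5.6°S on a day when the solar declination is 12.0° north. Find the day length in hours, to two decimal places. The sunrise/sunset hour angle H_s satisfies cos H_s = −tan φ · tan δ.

The sunset hour angle satisfies cos H_s = −tan φ tan δ = 0.0208, giving H_s = 88.81°.
Day length = 2 H_s / 15° h⁻¹ = 177.62° / 15 = 11.841 h.

11.84 hours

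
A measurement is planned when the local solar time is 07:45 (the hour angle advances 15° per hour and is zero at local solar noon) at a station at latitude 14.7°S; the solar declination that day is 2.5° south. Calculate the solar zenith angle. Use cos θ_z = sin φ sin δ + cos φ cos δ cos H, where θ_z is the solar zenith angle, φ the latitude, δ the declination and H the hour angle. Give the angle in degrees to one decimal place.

64.0°

Hour angle H = 15° × (7.75 − 12) = -63.75°.
cos θ_z = sin(-14.7°) sin(-2.5°) + cos(-14.7°) cos(-2.5°) cos(-63.75°) = 0.0111 + 0.4274 = 0.4385.
θ_z = arccos(0.4385) = 63.99°.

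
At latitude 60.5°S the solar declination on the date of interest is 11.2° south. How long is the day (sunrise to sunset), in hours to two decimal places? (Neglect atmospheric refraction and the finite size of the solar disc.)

14.73 hours

cos H_s = −tan(-60.5°) · tan(-11.2°) = -0.3500, so H_s = arccos(-0.3500) = 110.49°.
Day length = 2 H_s / 15° h⁻¹ = 220.98° / 15 = 14.732 h.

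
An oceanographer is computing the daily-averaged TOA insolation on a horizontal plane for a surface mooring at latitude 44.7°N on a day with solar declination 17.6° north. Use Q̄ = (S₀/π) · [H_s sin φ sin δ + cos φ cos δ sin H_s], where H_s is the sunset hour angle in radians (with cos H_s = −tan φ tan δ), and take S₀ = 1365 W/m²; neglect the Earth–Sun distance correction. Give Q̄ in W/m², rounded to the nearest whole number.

The sunset hour angle satisfies cos H_s = −tan φ tan δ = -0.3139, giving H_s = 108.29°. In radians, H_s = 1.8900.
H_s sin φ sin δ = 1.8900 × 0.7034 × 0.3024 = 0.4020.
cos φ cos δ sin H_s = 0.7108 × 0.9532 × 0.9495 = 0.6433.
Q̄ = (1365/π) × (0.4020 + 0.6433) = 434.49 × 1.0453 = 454.17 W/m².

454 W/m²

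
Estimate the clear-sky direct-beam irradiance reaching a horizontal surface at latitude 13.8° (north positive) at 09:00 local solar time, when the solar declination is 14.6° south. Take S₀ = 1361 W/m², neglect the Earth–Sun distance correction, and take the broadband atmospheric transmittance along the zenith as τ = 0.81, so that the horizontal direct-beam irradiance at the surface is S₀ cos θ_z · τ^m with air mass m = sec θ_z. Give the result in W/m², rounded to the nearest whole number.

580 W/m²

Hour angle H = 15° × (9 − 12) = -45.00°.
cos θ_z = sin(13.8°) sin(-14.6°) + cos(13.8°) cos(-14.6°) cos(-45.00°) = -0.0601 + 0.6645 = 0.6044.
Air mass m = 1/cos θ_z = 1/0.6044 = 1.655; τ^m = 0.81^1.655 = 0.7056.
Surface direct beam = 1361 × 0.6044 × 0.7056 = 580.42 W/m².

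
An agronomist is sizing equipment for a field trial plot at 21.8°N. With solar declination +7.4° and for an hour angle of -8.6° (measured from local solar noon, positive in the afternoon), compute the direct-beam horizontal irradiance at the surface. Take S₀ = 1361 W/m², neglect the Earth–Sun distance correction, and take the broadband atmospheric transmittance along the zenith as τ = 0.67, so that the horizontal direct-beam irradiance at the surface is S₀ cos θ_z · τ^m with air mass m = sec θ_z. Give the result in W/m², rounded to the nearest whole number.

cos θ_z = sin φ sin δ + cos φ cos δ cos H = (0.3714)(0.1288) + (0.9285)(0.9917)(0.9888) = 0.9583.
Air mass m = 1/cos θ_z = 1/0.9583 = 1.044; τ^m = 0.67^1.044 = 0.6583.
Surface direct beam = 1361 × 0.9583 × 0.6583 = 858.59 W/m².

859 W/m²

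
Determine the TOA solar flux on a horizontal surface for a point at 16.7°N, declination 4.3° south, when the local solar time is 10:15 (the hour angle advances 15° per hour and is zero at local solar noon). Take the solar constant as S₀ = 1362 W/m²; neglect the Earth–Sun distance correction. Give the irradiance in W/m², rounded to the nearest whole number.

Hour angle H = 15° × (10.25 − 12) = -26.25°.
cos θ_z = sin φ sin δ + cos φ cos δ cos H = (0.2874)(-0.0750) + (0.9578)(0.9972)(0.8969) = 0.8351.
Top-of-atmosphere irradiance = S₀ cos θ_z = 1362 × 0.8351 = 1137.41 W/m².

1137 W/m²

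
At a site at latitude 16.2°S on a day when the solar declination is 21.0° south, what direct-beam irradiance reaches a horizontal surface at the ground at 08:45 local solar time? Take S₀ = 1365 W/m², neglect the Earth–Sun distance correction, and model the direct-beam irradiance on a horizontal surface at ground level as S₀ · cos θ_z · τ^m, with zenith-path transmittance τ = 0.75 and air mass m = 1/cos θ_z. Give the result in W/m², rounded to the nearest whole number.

622 W/m²

Hour angle H = 15° × (8.75 − 12) = -48.75°.
cos θ_z = sin φ sin δ + cos φ cos δ cos H = (-0.2790)(-0.3584) + (0.9603)(0.9336)(0.6593) = 0.6911.
Air mass m = 1/cos θ_z = 1/0.6911 = 1.447; τ^m = 0.75^1.447 = 0.6595.
Surface direct beam = 1365 × 0.6911 × 0.6595 = 622.14 W/m².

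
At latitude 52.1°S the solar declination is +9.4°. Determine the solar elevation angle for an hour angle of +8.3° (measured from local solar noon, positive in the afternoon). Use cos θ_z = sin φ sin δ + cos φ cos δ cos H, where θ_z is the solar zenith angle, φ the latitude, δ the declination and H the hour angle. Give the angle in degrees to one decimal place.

With φ = -52.1°, δ = 9.4°, H = 8.30°: sin φ sin δ = -0.1289, cos φ cos δ cos H = 0.5997, so cos θ_z = 0.4708.
θ_z = arccos(0.4708) = 61.91°, so the elevation is 90° − 61.91° = 28.09°.

28.1°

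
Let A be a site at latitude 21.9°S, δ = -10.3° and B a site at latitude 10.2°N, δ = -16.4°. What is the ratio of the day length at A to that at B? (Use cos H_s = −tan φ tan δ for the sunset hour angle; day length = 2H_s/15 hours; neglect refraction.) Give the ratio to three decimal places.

A: H_s = arccos(−tan -21.9° · tan -10.3°) = 94.19°, so 2H_s/15 = 12.5587 h.
B: H_s = arccos(−tan 10.2° · tan -16.4°) = 86.96°, so 2H_s/15 = 11.5947 h.
Ratio A/B = 12.5587 / 11.5947 = 1.0831.

1.083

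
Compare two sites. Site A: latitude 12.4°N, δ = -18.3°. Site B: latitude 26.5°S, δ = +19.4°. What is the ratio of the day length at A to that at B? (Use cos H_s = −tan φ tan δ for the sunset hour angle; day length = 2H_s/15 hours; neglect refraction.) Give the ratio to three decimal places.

1.074

A: H_s = arccos(−tan 12.4° · tan -18.3°) = 85.83°, so 2H_s/15 = 11.4440 h.
B: H_s = arccos(−tan -26.5° · tan 19.4°) = 79.89°, so 2H_s/15 = 10.6520 h.
Ratio A/B = 11.4440 / 10.6520 = 1.0744.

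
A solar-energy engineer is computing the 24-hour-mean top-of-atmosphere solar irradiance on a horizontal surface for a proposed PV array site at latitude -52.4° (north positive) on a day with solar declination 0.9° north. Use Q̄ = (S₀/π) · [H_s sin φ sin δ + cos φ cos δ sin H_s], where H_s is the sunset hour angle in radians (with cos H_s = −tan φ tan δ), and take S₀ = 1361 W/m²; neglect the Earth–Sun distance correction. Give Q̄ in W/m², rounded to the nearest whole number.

−tan φ tan δ = −(-1.2985)(0.0157) = 0.0204; H_s = arccos(0.0204) = 88.83°. In radians, H_s = 1.5504.
H_s sin φ sin δ = 1.5504 × -0.7923 × 0.0157 = -0.0193.
cos φ cos δ sin H_s = 0.6101 × 0.9999 × 0.9998 = 0.6099.
Q̄ = (1361/π) × (-0.0193 + 0.6099) = 433.22 × 0.5906 = 255.86 W/m².

256 W/m²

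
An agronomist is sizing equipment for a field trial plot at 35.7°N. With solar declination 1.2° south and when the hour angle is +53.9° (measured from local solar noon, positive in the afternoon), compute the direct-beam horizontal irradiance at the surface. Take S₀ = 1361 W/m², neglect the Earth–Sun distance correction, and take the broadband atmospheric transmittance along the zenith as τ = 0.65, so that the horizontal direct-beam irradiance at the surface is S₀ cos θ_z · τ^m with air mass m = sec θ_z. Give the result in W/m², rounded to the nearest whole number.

252 W/m²

cos θ_z = sin(35.7°) sin(-1.2°) + cos(35.7°) cos(-1.2°) cos(53.90°) = -0.0122 + 0.4784 = 0.4662.
Air mass m = 1/cos θ_z = 1/0.4662 = 2.145; τ^m = 0.65^2.145 = 0.3969.
Surface direct beam = 1361 × 0.4662 × 0.3969 = 251.83 W/m².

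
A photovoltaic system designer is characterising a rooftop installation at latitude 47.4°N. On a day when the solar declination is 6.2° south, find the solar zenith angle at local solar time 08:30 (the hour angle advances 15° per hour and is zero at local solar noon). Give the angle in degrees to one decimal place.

Hour angle H = 15° × (8.5 − 12) = -52.50°.
With φ = 47.4°, δ = -6.2°, H = -52.50°: sin φ sin δ = -0.0795, cos φ cos δ cos H = 0.4096, so cos θ_z = 0.3301.
θ_z = arccos(0.3301) = 70.73°.

70.7°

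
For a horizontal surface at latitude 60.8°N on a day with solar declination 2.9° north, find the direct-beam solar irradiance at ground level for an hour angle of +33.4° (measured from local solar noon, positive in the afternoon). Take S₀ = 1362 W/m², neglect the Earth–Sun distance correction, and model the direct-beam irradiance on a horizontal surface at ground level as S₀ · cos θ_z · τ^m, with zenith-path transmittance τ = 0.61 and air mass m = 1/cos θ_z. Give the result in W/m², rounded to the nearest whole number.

205 W/m²

cos θ_z = sin φ sin δ + cos φ cos δ cos H = (0.8729)(0.0506) + (0.4879)(0.9987)(0.8348) = 0.4509.
Air mass m = 1/cos θ_z = 1/0.4509 = 2.218; τ^m = 0.61^2.218 = 0.3341.
Surface direct beam = 1362 × 0.4509 × 0.3341 = 205.18 W/m².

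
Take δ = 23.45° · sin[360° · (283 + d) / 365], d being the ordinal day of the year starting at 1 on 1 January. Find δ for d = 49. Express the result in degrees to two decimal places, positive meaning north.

-12.62°

360 × (283 + 49) / 365 = 327.452°; sin(327.452°) = -0.5380.
δ = 23.45 × -0.5380 = -12.616° ≈ -12.62°.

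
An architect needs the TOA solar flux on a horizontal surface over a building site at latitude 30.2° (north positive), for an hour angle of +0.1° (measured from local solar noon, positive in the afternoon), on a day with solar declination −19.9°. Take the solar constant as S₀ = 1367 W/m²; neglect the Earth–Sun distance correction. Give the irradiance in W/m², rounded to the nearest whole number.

877 W/m²

cos θ_z = sin(30.2°) sin(-19.9°) + cos(30.2°) cos(-19.9°) cos(0.10°) = -0.1712 + 0.8127 = 0.6415.
Top-of-atmosphere irradiance = S₀ cos θ_z = 1367 × 0.6415 = 876.93 W/m².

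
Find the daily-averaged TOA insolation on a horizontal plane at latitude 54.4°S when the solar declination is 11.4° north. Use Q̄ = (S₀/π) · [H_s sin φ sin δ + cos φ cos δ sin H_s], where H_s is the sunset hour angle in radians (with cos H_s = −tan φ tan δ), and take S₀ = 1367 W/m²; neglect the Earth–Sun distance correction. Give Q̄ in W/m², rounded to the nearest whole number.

148 W/m²

−tan φ tan δ = −(-1.3968)(0.2016) = 0.2816; H_s = arccos(0.2816) = 73.64°. In radians, H_s = 1.2853.
H_s sin φ sin δ = 1.2853 × -0.8131 × 0.1977 = -0.2066.
cos φ cos δ sin H_s = 0.5821 × 0.9803 × 0.9595 = 0.5475.
Q̄ = (1367/π) × (-0.2066 + 0.5475) = 435.13 × 0.3409 = 148.34 W/m².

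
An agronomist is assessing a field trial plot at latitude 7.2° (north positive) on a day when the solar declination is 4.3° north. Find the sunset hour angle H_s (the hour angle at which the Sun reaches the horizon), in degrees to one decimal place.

90.5°

−tan φ tan δ = −(0.1263)(0.0752) = -0.0095; H_s = arccos(-0.0095) = 90.54°.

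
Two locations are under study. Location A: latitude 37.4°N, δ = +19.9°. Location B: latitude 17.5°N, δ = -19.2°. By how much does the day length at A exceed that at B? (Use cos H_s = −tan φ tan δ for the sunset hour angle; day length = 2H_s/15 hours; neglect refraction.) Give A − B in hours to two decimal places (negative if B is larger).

+2.98 h

A: H_s = arccos(−tan 37.4° · tan 19.9°) = 106.07°, so 2H_s/15 = 14.1427 h.
B: H_s = arccos(−tan 17.5° · tan -19.2°) = 83.70°, so 2H_s/15 = 11.1600 h.
A − B = 14.1427 − 11.1600 = 2.9827 h.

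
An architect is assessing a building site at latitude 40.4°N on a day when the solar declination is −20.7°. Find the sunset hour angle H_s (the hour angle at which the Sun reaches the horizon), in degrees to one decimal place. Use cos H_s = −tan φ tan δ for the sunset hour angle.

−tan φ tan δ = −(0.8511)(-0.3779) = 0.3216; H_s = arccos(0.3216) = 71.24°.

71.2°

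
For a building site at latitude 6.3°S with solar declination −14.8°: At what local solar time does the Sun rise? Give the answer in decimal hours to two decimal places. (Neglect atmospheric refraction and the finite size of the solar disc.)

5.89 h

−tan φ tan δ = −(-0.1104)(-0.2642) = -0.0292; H_s = arccos(-0.0292) = 91.67°.
Sunrise is at 12 − H_s/15 = 12 − 6.111 = 5.889 h local solar time.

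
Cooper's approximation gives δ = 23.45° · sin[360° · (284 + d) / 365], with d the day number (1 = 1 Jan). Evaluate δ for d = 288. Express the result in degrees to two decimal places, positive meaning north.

-9.60°

360 × (284 + 288) / 365 = 564.164°; sin(564.164°) = -0.4093.
δ = 23.45 × -0.4093 = -9.598° ≈ -9.60°.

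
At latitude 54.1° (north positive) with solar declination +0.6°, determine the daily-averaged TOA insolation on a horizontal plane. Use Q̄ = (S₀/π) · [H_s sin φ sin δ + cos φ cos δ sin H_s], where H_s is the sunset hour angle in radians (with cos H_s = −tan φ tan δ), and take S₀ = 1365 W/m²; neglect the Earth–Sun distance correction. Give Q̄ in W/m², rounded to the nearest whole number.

261 W/m²

The sunset hour angle satisfies cos H_s = −tan φ tan δ = -0.0145, giving H_s = 90.83°. In radians, H_s = 1.5853.
H_s sin φ sin δ = 1.5853 × 0.8100 × 0.0105 = 0.0135.
cos φ cos δ sin H_s = 0.5864 × 0.9999 × 0.9999 = 0.5863.
Q̄ = (1365/π) × (0.0135 + 0.5863) = 434.49 × 0.5998 = 260.61 W/m².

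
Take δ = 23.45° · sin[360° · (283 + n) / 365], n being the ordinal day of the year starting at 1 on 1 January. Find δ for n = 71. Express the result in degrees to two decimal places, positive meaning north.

360 × (283 + 71) / 365 = 349.151°; sin(349.151°) = -0.1882.
δ = 23.45 × -0.1882 = -4.413° ≈ -4.41°.

-4.41°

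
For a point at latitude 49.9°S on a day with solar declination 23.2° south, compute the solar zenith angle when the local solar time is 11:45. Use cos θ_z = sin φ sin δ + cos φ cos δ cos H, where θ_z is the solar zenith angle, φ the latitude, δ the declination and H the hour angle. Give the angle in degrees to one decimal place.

26.9°

Hour angle H = 15° × (11.75 − 12) = -3.75°.
cos θ_z = sin(-49.9°) sin(-23.2°) + cos(-49.9°) cos(-23.2°) cos(-3.75°) = 0.3013 + 0.5908 = 0.8921.
θ_z = arccos(0.8921) = 26.86°.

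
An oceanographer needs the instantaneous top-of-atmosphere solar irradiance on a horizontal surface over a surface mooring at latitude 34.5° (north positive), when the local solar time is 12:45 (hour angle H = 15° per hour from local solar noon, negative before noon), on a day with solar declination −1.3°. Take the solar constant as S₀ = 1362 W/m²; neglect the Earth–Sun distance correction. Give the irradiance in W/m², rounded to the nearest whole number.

Hour angle H = 15° × (12.75 − 12) = 11.25°.
cos θ_z = sin(34.5°) sin(-1.3°) + cos(34.5°) cos(-1.3°) cos(11.25°) = -0.0129 + 0.8081 = 0.7952.
Top-of-atmosphere irradiance = S₀ cos θ_z = 1362 × 0.7952 = 1083.06 W/m².

1083 W/m²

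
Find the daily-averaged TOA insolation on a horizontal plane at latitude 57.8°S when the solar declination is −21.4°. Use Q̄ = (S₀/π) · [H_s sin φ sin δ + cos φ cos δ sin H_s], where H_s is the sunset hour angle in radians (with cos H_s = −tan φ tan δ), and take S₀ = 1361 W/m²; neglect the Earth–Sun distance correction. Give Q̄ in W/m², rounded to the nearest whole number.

The sunset hour angle satisfies cos H_s = −tan φ tan δ = -0.6223, giving H_s = 128.48°. In radians, H_s = 2.2424.
H_s sin φ sin δ = 2.2424 × -0.8462 × -0.3649 = 0.6924.
cos φ cos δ sin H_s = 0.5329 × 0.9311 × 0.7828 = 0.3884.
Q̄ = (1361/π) × (0.6924 + 0.3884) = 433.22 × 1.0808 = 468.22 W/m².

468 W/m²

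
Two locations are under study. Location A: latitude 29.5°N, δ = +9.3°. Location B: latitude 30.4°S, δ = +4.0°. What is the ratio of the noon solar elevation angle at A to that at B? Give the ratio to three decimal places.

1.255

A: 90° − |29.5 − (9.3)| = 69.80°.
B: 90° − |-30.4 − (4.0)| = 55.60°.
Ratio A/B = 69.8000 / 55.6000 = 1.2554.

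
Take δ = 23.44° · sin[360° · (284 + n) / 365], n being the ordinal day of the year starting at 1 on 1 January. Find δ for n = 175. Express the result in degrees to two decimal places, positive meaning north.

360 × (284 + 175) / 365 = 452.712°; sin(452.712°) = 0.9989.
δ = 23.44 × 0.9989 = 23.414° ≈ +23.41°.

+23.41°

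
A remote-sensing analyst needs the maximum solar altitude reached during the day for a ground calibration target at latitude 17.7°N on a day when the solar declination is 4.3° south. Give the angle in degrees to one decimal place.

68.0°

At local solar noon the hour angle is zero, so the elevation is 90° − |φ − δ| = 90° − |17.7° − (-4.3°)| = 90° − 22.0° = 68.0°.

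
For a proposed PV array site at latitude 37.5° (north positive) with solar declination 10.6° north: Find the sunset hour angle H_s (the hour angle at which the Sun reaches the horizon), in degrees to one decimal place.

98.3°

The sunset hour angle satisfies cos H_s = −tan φ tan δ = -0.1436, giving H_s = 98.26°.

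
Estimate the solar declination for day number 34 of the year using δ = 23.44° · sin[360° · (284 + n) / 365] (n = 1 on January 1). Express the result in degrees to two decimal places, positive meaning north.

360 × (284 + 34) / 365 = 313.644°; sin(313.644°) = -0.7236.
δ = 23.44 × -0.7236 = -16.961° ≈ -16.96°.

-16.96°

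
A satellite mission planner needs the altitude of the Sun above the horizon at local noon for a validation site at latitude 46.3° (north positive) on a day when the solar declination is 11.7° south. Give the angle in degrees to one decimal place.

32.0°

At local solar noon the hour angle is zero, so the elevation is 90° − |φ − δ| = 90° − |46.3° − (-11.7°)| = 90° − 58.0° = 32.0°.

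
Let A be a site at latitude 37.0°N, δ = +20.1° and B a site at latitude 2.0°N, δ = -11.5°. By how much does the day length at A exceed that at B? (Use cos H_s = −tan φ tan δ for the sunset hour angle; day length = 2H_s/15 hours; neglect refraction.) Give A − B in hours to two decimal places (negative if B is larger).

+2.19 h

A: H_s = arccos(−tan 37.0° · tan 20.1°) = 106.01°, so 2H_s/15 = 14.1347 h.
B: H_s = arccos(−tan 2.0° · tan -11.5°) = 89.59°, so 2H_s/15 = 11.9453 h.
A − B = 14.1347 − 11.9453 = 2.1894 h.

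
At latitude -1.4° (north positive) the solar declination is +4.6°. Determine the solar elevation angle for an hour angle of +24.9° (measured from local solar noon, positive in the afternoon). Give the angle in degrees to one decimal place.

64.4°

With φ = -1.4°, δ = 4.6°, H = 24.90°: sin φ sin δ = -0.0020, cos φ cos δ cos H = 0.9039, so cos θ_z = 0.9019.
θ_z = arccos(0.9019) = 25.59°, so the elevation is 90° − 25.59° = 64.41°.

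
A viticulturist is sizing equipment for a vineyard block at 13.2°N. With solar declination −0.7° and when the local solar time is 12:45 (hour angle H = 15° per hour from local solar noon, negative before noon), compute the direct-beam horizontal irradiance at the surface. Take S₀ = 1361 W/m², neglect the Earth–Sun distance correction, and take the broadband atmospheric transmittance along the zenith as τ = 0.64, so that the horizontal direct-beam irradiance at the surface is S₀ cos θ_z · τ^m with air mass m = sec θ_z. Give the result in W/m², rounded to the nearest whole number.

811 W/m²

Hour angle H = 15° × (12.75 − 12) = 11.25°.
cos θ_z = sin(13.2°) sin(-0.7°) + cos(13.2°) cos(-0.7°) cos(11.25°) = -0.0028 + 0.9548 = 0.9520.
Air mass m = 1/cos θ_z = 1/0.9520 = 1.050; τ^m = 0.64^1.050 = 0.6259.
Surface direct beam = 1361 × 0.9520 × 0.6259 = 810.96 W/m².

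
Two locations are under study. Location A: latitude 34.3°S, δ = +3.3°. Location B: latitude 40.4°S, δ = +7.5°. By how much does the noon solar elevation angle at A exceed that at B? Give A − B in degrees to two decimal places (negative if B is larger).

A: 90° − |-34.3 − (3.3)| = 52.40°.
B: 90° − |-40.4 − (7.5)| = 42.10°.
A − B = 52.40 − 42.10 = 10.30°.

+10.30°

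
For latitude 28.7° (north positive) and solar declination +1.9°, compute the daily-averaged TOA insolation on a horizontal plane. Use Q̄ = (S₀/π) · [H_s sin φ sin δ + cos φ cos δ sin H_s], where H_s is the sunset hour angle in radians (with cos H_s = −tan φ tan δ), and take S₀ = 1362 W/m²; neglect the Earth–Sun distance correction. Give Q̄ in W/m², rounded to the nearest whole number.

391 W/m²

−tan φ tan δ = −(0.5475)(0.0332) = -0.0182; H_s = arccos(-0.0182) = 91.04°. In radians, H_s = 1.5889.
H_s sin φ sin δ = 1.5889 × 0.4802 × 0.0332 = 0.0253.
cos φ cos δ sin H_s = 0.8771 × 0.9995 × 0.9998 = 0.8765.
Q̄ = (1362/π) × (0.0253 + 0.8765) = 433.54 × 0.9018 = 390.97 W/m².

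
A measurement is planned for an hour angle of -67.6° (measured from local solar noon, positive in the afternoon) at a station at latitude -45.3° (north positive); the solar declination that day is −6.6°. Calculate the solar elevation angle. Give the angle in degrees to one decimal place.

cos θ_z = sin φ sin δ + cos φ cos δ cos H = (-0.7108)(-0.1149) + (0.7034)(0.9934)(0.3811) = 0.3480.
θ_z = arccos(0.3480) = 69.63°, so the elevation is 90° − 69.63° = 20.37°.

20.4°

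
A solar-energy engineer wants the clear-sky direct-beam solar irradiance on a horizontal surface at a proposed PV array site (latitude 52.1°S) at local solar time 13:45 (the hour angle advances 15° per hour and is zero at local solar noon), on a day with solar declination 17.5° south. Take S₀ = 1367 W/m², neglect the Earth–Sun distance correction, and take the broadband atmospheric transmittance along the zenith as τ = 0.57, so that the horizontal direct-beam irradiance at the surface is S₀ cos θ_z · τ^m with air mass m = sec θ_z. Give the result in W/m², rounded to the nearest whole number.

Hour angle H = 15° × (13.75 − 12) = 26.25°.
With φ = -52.1°, δ = -17.5°, H = 26.25°: sin φ sin δ = 0.2373, cos φ cos δ cos H = 0.5254, so cos θ_z = 0.7627.
Air mass m = 1/cos θ_z = 1/0.7627 = 1.311; τ^m = 0.57^1.311 = 0.4786.
Surface direct beam = 1367 × 0.7627 × 0.4786 = 498.99 W/m².

499 W/m²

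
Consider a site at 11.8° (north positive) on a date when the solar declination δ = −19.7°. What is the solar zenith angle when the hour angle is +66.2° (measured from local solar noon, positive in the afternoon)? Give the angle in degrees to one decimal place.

72.4°

cos θ_z = sin φ sin δ + cos φ cos δ cos H = (0.2045)(-0.3371) + (0.9789)(0.9415)(0.4035) = 0.3029.
θ_z = arccos(0.3029) = 72.37°.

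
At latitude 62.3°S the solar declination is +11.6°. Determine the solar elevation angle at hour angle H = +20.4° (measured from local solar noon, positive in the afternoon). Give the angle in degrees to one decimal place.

cos θ_z = sin φ sin δ + cos φ cos δ cos H = (-0.8854)(0.2011) + (0.4648)(0.9796)(0.9373) = 0.2487.
θ_z = arccos(0.2487) = 75.60°, so the elevation is 90° − 75.60° = 14.40°.

14.4°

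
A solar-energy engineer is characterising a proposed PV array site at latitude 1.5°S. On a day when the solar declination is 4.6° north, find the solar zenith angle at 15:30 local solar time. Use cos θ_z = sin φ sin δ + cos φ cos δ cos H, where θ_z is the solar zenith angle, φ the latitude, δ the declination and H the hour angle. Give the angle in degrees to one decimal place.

52.8°

Hour angle H = 15° × (15.5 − 12) = 52.50°.
cos θ_z = sin(-1.5°) sin(4.6°) + cos(-1.5°) cos(4.6°) cos(52.50°) = -0.0021 + 0.6066 = 0.6045.
θ_z = arccos(0.6045) = 52.81°.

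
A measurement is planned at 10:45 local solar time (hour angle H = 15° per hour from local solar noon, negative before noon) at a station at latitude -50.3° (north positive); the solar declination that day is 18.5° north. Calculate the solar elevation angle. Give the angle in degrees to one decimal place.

Hour angle H = 15° × (10.75 − 12) = -18.75°.
cos θ_z = sin φ sin δ + cos φ cos δ cos H = (-0.7694)(0.3173) + (0.6388)(0.9483)(0.9469) = 0.3295.
θ_z = arccos(0.3295) = 70.76°, so the elevation is 90° − 70.76° = 19.24°.

19.2°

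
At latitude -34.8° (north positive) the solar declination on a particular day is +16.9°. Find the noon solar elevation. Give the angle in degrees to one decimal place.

At local solar noon the hour angle is zero, so the elevation is 90° − |φ − δ| = 90° − |-34.8° − (16.9°)| = 90° − 51.7° = 38.3°.

38.3°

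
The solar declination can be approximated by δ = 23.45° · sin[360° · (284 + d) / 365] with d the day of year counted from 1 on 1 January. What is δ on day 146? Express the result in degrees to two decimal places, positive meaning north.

360 × (284 + 146) / 365 = 424.110°; sin(424.110°) = 0.8996.
δ = 23.45 × 0.8996 = 21.096° ≈ +21.10°.

+21.10°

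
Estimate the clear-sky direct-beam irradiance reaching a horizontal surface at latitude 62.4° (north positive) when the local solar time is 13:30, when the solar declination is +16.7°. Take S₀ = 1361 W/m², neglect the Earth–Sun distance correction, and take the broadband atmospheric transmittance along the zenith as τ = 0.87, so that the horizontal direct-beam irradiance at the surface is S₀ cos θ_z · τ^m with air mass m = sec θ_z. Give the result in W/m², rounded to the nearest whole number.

Hour angle H = 15° × (13.5 − 12) = 22.50°.
With φ = 62.4°, δ = 16.7°, H = 22.50°: sin φ sin δ = 0.2547, cos φ cos δ cos H = 0.4100, so cos θ_z = 0.6647.
Air mass m = 1/cos θ_z = 1/0.6647 = 1.504; τ^m = 0.87^1.504 = 0.8110.
Surface direct beam = 1361 × 0.6647 × 0.8110 = 733.68 W/m².

734 W/m²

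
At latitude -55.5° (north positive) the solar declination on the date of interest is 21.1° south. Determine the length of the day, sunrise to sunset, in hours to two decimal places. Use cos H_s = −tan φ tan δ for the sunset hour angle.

The sunset hour angle satisfies cos H_s = −tan φ tan δ = -0.5614, giving H_s = 124.15°.
Day length = 2 H_s / 15° h⁻¹ = 248.30° / 15 = 16.553 h.

16.55 hours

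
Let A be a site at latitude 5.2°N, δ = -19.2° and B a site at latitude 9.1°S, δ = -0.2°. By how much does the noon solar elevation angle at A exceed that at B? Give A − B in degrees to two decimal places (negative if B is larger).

A: 90° − |5.2 − (-19.2)| = 65.60°.
B: 90° − |-9.1 − (-0.2)| = 81.10°.
A − B = 65.60 − 81.10 = -15.50°.

-15.50°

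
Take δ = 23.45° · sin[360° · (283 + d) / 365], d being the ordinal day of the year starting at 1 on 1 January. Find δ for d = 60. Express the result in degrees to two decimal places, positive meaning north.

-8.67°

360 × (283 + 60) / 365 = 338.301°; sin(338.301°) = -0.3697.
δ = 23.45 × -0.3697 = -8.669° ≈ -8.67°.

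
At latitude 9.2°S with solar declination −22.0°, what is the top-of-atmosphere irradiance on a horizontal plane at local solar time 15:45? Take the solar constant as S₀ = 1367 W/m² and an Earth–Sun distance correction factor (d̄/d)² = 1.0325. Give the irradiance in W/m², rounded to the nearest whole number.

Hour angle H = 15° × (15.75 − 12) = 56.25°.
cos θ_z = sin φ sin δ + cos φ cos δ cos H = (-0.1599)(-0.3746) + (0.9871)(0.9272)(0.5556) = 0.5684.
Top-of-atmosphere irradiance = S₀ (d̄/d)² cos θ_z = 1367 × 1.0325 × 0.5684 = 802.26 W/m².

802 W/m²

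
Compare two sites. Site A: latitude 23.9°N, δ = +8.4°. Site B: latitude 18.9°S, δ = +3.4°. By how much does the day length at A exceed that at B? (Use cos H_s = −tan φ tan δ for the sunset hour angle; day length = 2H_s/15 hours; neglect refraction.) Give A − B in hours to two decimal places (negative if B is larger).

A: H_s = arccos(−tan 23.9° · tan 8.4°) = 93.75°, so 2H_s/15 = 12.5000 h.
B: H_s = arccos(−tan -18.9° · tan 3.4°) = 88.83°, so 2H_s/15 = 11.8440 h.
A − B = 12.5000 − 11.8440 = 0.6560 h.

+0.66 h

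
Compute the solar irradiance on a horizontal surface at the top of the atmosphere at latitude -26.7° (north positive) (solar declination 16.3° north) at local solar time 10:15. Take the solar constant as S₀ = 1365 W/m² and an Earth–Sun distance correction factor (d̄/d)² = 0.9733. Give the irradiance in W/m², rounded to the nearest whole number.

854 W/m²

Hour angle H = 15° × (10.25 − 12) = -26.25°.
With φ = -26.7°, δ = 16.3°, H = -26.25°: sin φ sin δ = -0.1261, cos φ cos δ cos H = 0.7690, so cos θ_z = 0.6429.
Top-of-atmosphere irradiance = S₀ (d̄/d)² cos θ_z = 1365 × 0.9733 × 0.6429 = 854.13 W/m².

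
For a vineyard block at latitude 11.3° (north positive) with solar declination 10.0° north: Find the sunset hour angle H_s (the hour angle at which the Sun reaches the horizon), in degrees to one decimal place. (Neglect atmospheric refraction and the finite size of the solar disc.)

cos H_s = −tan(11.3°) · tan(10.0°) = -0.0352, so H_s = arccos(-0.0352) = 92.02°.

92.0°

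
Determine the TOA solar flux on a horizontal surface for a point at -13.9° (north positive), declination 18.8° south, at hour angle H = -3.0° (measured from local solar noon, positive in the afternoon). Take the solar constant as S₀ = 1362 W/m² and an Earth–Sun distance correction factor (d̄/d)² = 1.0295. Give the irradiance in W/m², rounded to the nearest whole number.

1395 W/m²

With φ = -13.9°, δ = -18.8°, H = -3.00°: sin φ sin δ = 0.0774, cos φ cos δ cos H = 0.9177, so cos θ_z = 0.9951.
Top-of-atmosphere irradiance = S₀ (d̄/d)² cos θ_z = 1362 × 1.0295 × 0.9951 = 1395.31 W/m².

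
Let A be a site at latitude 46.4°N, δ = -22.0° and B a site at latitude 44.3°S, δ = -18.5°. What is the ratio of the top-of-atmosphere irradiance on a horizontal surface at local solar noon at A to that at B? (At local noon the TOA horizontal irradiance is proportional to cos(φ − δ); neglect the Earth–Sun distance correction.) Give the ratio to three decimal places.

A: cos θ_z = cos(46.4° − (-22.0°)) = 0.3681.
B: cos θ_z = cos(-44.3° − (-18.5°)) = 0.9003.
Ratio A/B = 0.3681 / 0.9003 = 0.4089.

0.409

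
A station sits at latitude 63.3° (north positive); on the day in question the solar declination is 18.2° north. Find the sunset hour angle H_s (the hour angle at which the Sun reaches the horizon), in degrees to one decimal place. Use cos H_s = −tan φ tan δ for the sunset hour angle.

cos H_s = −tan(63.3°) · tan(18.2°) = -0.6537, so H_s = arccos(-0.6537) = 130.82°.

130.8°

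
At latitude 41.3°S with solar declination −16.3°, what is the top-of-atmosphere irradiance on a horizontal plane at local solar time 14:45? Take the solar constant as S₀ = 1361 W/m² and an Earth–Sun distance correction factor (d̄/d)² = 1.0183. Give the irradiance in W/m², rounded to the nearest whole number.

1008 W/m²

Hour angle H = 15° × (14.75 − 12) = 41.25°.
cos θ_z = sin φ sin δ + cos φ cos δ cos H = (-0.6600)(-0.2807) + (0.7513)(0.9598)(0.7518) = 0.7274.
Top-of-atmosphere irradiance = S₀ (d̄/d)² cos θ_z = 1361 × 1.0183 × 0.7274 = 1008.11 W/m².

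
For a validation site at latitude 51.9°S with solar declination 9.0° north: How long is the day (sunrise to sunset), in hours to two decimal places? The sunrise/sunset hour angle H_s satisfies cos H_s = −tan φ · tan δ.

10.45 hours

cos H_s = −tan(-51.9°) · tan(9.0°) = 0.2020, so H_s = arccos(0.2020) = 78.35°.
Day length = 2 H_s / 15° h⁻¹ = 156.70° / 15 = 10.447 h.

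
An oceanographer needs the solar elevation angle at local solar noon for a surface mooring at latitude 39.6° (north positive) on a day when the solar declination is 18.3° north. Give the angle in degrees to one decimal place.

68.7°

At local solar noon the hour angle is zero, so the elevation is 90° − |φ − δ| = 90° − |39.6° − (18.3°)| = 90° − 21.3° = 68.7°.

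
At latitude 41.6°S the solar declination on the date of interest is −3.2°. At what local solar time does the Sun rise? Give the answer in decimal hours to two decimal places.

−tan φ tan δ = −(-0.8878)(-0.0559) = -0.0496; H_s = arccos(-0.0496) = 92.84°.
Sunrise is at 12 − H_s/15 = 12 − 6.189 = 5.811 h local solar time.

5.81 h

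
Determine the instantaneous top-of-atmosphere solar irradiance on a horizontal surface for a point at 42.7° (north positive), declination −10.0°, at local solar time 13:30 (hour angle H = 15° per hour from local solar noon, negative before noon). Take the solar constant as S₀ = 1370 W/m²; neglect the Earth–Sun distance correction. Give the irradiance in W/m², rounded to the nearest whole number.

Hour angle H = 15° × (13.5 − 12) = 22.50°.
With φ = 42.7°, δ = -10.0°, H = 22.50°: sin φ sin δ = -0.1178, cos φ cos δ cos H = 0.6687, so cos θ_z = 0.5509.
Top-of-atmosphere irradiance = S₀ cos θ_z = 1370 × 0.5509 = 754.73 W/m².

755 W/m²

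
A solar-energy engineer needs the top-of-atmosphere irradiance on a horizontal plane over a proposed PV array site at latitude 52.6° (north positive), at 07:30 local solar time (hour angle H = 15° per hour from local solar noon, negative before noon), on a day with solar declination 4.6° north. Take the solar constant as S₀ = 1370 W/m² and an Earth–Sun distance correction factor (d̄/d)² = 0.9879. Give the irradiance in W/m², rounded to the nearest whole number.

400 W/m²

Hour angle H = 15° × (7.5 − 12) = -67.50°.
cos θ_z = sin(52.6°) sin(4.6°) + cos(52.6°) cos(4.6°) cos(-67.50°) = 0.0637 + 0.2317 = 0.2954.
Top-of-atmosphere irradiance = S₀ (d̄/d)² cos θ_z = 1370 × 0.9879 × 0.2954 = 399.80 W/m².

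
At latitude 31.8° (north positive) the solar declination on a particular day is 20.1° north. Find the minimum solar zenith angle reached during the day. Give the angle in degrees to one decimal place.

11.7°

At local solar noon the hour angle is zero, so the zenith angle is |φ − δ| = |31.8° − (20.1°)| = 11.7°.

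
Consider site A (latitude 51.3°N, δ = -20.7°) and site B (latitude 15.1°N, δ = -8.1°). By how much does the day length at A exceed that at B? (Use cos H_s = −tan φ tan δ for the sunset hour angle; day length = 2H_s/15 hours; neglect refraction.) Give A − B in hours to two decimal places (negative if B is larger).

A: H_s = arccos(−tan 51.3° · tan -20.7°) = 61.86°, so 2H_s/15 = 8.2480 h.
B: H_s = arccos(−tan 15.1° · tan -8.1°) = 87.80°, so 2H_s/15 = 11.7067 h.
A − B = 8.2480 − 11.7067 = -3.4587 h.

-3.46 h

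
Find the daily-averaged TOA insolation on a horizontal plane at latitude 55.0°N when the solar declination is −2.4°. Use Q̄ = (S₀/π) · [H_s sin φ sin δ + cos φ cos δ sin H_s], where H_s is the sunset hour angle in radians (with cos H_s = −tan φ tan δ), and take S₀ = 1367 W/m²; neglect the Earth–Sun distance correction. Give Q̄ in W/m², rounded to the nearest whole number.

−tan φ tan δ = −(1.4281)(-0.0419) = 0.0598; H_s = arccos(0.0598) = 86.57°. In radians, H_s = 1.5109.
H_s sin φ sin δ = 1.5109 × 0.8192 × -0.0419 = -0.0519.
cos φ cos δ sin H_s = 0.5736 × 0.9991 × 0.9982 = 0.5721.
Q̄ = (1367/π) × (-0.0519 + 0.5721) = 435.13 × 0.5202 = 226.35 W/m².

226 W/m²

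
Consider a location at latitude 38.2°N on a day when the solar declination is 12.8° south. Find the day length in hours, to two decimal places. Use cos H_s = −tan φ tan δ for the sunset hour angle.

10.63 hours

The sunset hour angle satisfies cos H_s = −tan φ tan δ = 0.1788, giving H_s = 79.70°.
Day length = 2 H_s / 15° h⁻¹ = 159.40° / 15 = 10.627 h.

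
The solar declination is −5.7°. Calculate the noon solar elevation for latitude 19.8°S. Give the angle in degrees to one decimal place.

At local solar noon the hour angle is zero, so the elevation is 90° − |φ − δ| = 90° − |-19.8° − (-5.7°)| = 90° − 14.1° = 75.9°.

75.9°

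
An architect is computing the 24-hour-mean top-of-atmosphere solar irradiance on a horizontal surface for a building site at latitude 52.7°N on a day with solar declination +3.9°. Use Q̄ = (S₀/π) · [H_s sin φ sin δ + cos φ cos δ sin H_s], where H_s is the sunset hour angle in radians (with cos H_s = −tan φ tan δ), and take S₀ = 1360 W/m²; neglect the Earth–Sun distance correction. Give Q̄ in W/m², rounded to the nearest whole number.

−tan φ tan δ = −(1.3127)(0.0682) = -0.0895; H_s = arccos(-0.0895) = 95.13°. In radians, H_s = 1.6603.
H_s sin φ sin δ = 1.6603 × 0.7955 × 0.0680 = 0.0898.
cos φ cos δ sin H_s = 0.6060 × 0.9977 × 0.9960 = 0.6022.
Q̄ = (1360/π) × (0.0898 + 0.6022) = 432.90 × 0.6920 = 299.57 W/m².

300 W/m²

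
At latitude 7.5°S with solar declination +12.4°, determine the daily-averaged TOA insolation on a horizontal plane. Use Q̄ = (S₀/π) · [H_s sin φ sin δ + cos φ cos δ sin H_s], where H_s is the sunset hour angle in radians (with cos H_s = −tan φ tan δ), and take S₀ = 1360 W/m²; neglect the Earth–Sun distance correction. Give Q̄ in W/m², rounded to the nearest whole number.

400 W/m²

−tan φ tan δ = −(-0.1317)(0.2199) = 0.0290; H_s = arccos(0.0290) = 88.34°. In radians, H_s = 1.5418.
H_s sin φ sin δ = 1.5418 × -0.1305 × 0.2147 = -0.0432.
cos φ cos δ sin H_s = 0.9914 × 0.9767 × 0.9996 = 0.9679.
Q̄ = (1360/π) × (-0.0432 + 0.9679) = 432.90 × 0.9247 = 400.30 W/m².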